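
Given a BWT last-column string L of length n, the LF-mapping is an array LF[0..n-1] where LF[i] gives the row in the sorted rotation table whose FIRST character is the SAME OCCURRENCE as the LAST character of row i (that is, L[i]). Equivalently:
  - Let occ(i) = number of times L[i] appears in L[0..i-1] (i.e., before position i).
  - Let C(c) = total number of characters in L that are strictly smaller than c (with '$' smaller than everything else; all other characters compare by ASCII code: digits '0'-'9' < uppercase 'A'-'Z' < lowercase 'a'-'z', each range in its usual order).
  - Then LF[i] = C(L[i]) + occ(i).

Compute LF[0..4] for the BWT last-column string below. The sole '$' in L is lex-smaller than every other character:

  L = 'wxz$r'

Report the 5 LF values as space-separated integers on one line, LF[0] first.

Char counts: '$':1, 'r':1, 'w':1, 'x':1, 'z':1
C (first-col start): C('$')=0, C('r')=1, C('w')=2, C('x')=3, C('z')=4
L[0]='w': occ=0, LF[0]=C('w')+0=2+0=2
L[1]='x': occ=0, LF[1]=C('x')+0=3+0=3
L[2]='z': occ=0, LF[2]=C('z')+0=4+0=4
L[3]='$': occ=0, LF[3]=C('$')+0=0+0=0
L[4]='r': occ=0, LF[4]=C('r')+0=1+0=1

Answer: 2 3 4 0 1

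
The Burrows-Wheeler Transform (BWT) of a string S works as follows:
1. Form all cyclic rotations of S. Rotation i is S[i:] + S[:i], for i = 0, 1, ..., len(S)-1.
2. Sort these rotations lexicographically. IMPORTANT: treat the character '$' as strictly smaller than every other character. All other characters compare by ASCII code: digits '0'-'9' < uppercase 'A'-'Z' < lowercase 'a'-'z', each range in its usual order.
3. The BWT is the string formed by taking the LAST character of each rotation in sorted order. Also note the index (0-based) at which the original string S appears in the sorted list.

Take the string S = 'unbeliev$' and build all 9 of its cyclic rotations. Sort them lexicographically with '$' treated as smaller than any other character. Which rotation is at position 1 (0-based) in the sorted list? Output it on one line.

Answer: believ$un

Derivation:
All 9 rotations (rotation i = S[i:]+S[:i]):
  rot[0] = unbeliev$
  rot[1] = nbeliev$u
  rot[2] = believ$un
  rot[3] = eliev$unb
  rot[4] = liev$unbe
  rot[5] = iev$unbel
  rot[6] = ev$unbeli
  rot[7] = v$unbelie
  rot[8] = $unbeliev
Sorted (with $ < everything):
  sorted[0] = $unbeliev
  sorted[1] = believ$un
  sorted[2] = eliev$unb
  sorted[3] = ev$unbeli
  sorted[4] = iev$unbel
  sorted[5] = liev$unbe
  sorted[6] = nbeliev$u
  sorted[7] = unbeliev$
  sorted[8] = v$unbelie
sorted[1] = believ$un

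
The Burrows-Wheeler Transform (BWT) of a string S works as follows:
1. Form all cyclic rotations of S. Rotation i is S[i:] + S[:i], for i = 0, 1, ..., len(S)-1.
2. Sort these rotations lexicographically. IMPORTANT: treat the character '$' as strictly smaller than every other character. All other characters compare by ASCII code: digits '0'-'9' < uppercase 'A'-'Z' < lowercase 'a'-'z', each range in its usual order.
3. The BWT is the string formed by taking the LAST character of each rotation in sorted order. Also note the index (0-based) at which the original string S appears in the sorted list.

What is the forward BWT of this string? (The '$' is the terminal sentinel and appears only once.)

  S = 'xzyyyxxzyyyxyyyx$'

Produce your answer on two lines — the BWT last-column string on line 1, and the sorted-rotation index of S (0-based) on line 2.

Answer: xyyy$xyyyyyyxzzxx
4

Derivation:
All 17 rotations (rotation i = S[i:]+S[:i]):
  rot[0] = xzyyyxxzyyyxyyyx$
  rot[1] = zyyyxxzyyyxyyyx$x
  rot[2] = yyyxxzyyyxyyyx$xz
  rot[3] = yyxxzyyyxyyyx$xzy
  rot[4] = yxxzyyyxyyyx$xzyy
  rot[5] = xxzyyyxyyyx$xzyyy
  rot[6] = xzyyyxyyyx$xzyyyx
  rot[7] = zyyyxyyyx$xzyyyxx
  rot[8] = yyyxyyyx$xzyyyxxz
  rot[9] = yyxyyyx$xzyyyxxzy
  rot[10] = yxyyyx$xzyyyxxzyy
  rot[11] = xyyyx$xzyyyxxzyyy
  rot[12] = yyyx$xzyyyxxzyyyx
  rot[13] = yyx$xzyyyxxzyyyxy
  rot[14] = yx$xzyyyxxzyyyxyy
  rot[15] = x$xzyyyxxzyyyxyyy
  rot[16] = $xzyyyxxzyyyxyyyx
Sorted (with $ < everything):
  sorted[0] = $xzyyyxxzyyyxyyyx  (last char: 'x')
  sorted[1] = x$xzyyyxxzyyyxyyy  (last char: 'y')
  sorted[2] = xxzyyyxyyyx$xzyyy  (last char: 'y')
  sorted[3] = xyyyx$xzyyyxxzyyy  (last char: 'y')
  sorted[4] = xzyyyxxzyyyxyyyx$  (last char: '$')
  sorted[5] = xzyyyxyyyx$xzyyyx  (last char: 'x')
  sorted[6] = yx$xzyyyxxzyyyxyy  (last char: 'y')
  sorted[7] = yxxzyyyxyyyx$xzyy  (last char: 'y')
  sorted[8] = yxyyyx$xzyyyxxzyy  (last char: 'y')
  sorted[9] = yyx$xzyyyxxzyyyxy  (last char: 'y')
  sorted[10] = yyxxzyyyxyyyx$xzy  (last char: 'y')
  sorted[11] = yyxyyyx$xzyyyxxzy  (last char: 'y')
  sorted[12] = yyyx$xzyyyxxzyyyx  (last char: 'x')
  sorted[13] = yyyxxzyyyxyyyx$xz  (last char: 'z')
  sorted[14] = yyyxyyyx$xzyyyxxz  (last char: 'z')
  sorted[15] = zyyyxxzyyyxyyyx$x  (last char: 'x')
  sorted[16] = zyyyxyyyx$xzyyyxx  (last char: 'x')
Last column: xyyy$xyyyyyyxzzxx
Original string S is at sorted index 4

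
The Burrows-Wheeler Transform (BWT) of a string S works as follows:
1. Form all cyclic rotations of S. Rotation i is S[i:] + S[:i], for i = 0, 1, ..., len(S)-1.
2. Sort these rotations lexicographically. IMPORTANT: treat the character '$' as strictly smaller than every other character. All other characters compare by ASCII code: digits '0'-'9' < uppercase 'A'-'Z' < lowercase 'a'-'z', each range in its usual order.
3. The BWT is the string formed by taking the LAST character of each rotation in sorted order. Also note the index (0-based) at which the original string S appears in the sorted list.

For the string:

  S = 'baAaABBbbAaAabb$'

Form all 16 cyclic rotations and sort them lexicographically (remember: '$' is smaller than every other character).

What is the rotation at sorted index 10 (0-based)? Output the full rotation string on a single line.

All 16 rotations (rotation i = S[i:]+S[:i]):
  rot[0] = baAaABBbbAaAabb$
  rot[1] = aAaABBbbAaAabb$b
  rot[2] = AaABBbbAaAabb$ba
  rot[3] = aABBbbAaAabb$baA
  rot[4] = ABBbbAaAabb$baAa
  rot[5] = BBbbAaAabb$baAaA
  rot[6] = BbbAaAabb$baAaAB
  rot[7] = bbAaAabb$baAaABB
  rot[8] = bAaAabb$baAaABBb
  rot[9] = AaAabb$baAaABBbb
  rot[10] = aAabb$baAaABBbbA
  rot[11] = Aabb$baAaABBbbAa
  rot[12] = abb$baAaABBbbAaA
  rot[13] = bb$baAaABBbbAaAa
  rot[14] = b$baAaABBbbAaAab
  rot[15] = $baAaABBbbAaAabb
Sorted (with $ < everything):
  sorted[0] = $baAaABBbbAaAabb
  sorted[1] = ABBbbAaAabb$baAa
  sorted[2] = AaABBbbAaAabb$ba
  sorted[3] = AaAabb$baAaABBbb
  sorted[4] = Aabb$baAaABBbbAa
  sorted[5] = BBbbAaAabb$baAaA
  sorted[6] = BbbAaAabb$baAaAB
  sorted[7] = aABBbbAaAabb$baA
  sorted[8] = aAaABBbbAaAabb$b
  sorted[9] = aAabb$baAaABBbbA
  sorted[10] = abb$baAaABBbbAaA
  sorted[11] = b$baAaABBbbAaAab
  sorted[12] = bAaAabb$baAaABBb
  sorted[13] = baAaABBbbAaAabb$
  sorted[14] = bb$baAaABBbbAaAa
  sorted[15] = bbAaAabb$baAaABB
sorted[10] = abb$baAaABBbbAaA

Answer: abb$baAaABBbbAaA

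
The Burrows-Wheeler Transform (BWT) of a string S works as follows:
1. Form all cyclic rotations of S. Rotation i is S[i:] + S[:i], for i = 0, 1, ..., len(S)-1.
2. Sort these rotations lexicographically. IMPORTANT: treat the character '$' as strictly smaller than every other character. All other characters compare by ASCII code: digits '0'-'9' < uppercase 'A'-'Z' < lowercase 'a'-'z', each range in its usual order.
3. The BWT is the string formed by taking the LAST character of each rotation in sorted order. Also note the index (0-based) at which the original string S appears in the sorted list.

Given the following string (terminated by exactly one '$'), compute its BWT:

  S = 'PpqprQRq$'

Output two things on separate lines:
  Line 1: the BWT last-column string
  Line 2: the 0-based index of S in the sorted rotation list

All 9 rotations (rotation i = S[i:]+S[:i]):
  rot[0] = PpqprQRq$
  rot[1] = pqprQRq$P
  rot[2] = qprQRq$Pp
  rot[3] = prQRq$Ppq
  rot[4] = rQRq$Ppqp
  rot[5] = QRq$Ppqpr
  rot[6] = Rq$PpqprQ
  rot[7] = q$PpqprQR
  rot[8] = $PpqprQRq
Sorted (with $ < everything):
  sorted[0] = $PpqprQRq  (last char: 'q')
  sorted[1] = PpqprQRq$  (last char: '$')
  sorted[2] = QRq$Ppqpr  (last char: 'r')
  sorted[3] = Rq$PpqprQ  (last char: 'Q')
  sorted[4] = pqprQRq$P  (last char: 'P')
  sorted[5] = prQRq$Ppq  (last char: 'q')
  sorted[6] = q$PpqprQR  (last char: 'R')
  sorted[7] = qprQRq$Pp  (last char: 'p')
  sorted[8] = rQRq$Ppqp  (last char: 'p')
Last column: q$rQPqRpp
Original string S is at sorted index 1

Answer: q$rQPqRpp
1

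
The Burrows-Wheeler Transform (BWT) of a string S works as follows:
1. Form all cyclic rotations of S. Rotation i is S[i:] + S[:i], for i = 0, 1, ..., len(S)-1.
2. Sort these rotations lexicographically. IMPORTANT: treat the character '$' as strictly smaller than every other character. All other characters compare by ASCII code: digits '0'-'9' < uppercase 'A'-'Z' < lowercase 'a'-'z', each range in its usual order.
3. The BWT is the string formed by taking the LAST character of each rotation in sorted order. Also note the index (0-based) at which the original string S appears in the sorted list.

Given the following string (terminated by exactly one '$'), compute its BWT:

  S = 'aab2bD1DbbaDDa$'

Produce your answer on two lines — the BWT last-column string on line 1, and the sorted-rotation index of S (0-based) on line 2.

Answer: aDbbaD1Db$aa2bD
9

Derivation:
All 15 rotations (rotation i = S[i:]+S[:i]):
  rot[0] = aab2bD1DbbaDDa$
  rot[1] = ab2bD1DbbaDDa$a
  rot[2] = b2bD1DbbaDDa$aa
  rot[3] = 2bD1DbbaDDa$aab
  rot[4] = bD1DbbaDDa$aab2
  rot[5] = D1DbbaDDa$aab2b
  rot[6] = 1DbbaDDa$aab2bD
  rot[7] = DbbaDDa$aab2bD1
  rot[8] = bbaDDa$aab2bD1D
  rot[9] = baDDa$aab2bD1Db
  rot[10] = aDDa$aab2bD1Dbb
  rot[11] = DDa$aab2bD1Dbba
  rot[12] = Da$aab2bD1DbbaD
  rot[13] = a$aab2bD1DbbaDD
  rot[14] = $aab2bD1DbbaDDa
Sorted (with $ < everything):
  sorted[0] = $aab2bD1DbbaDDa  (last char: 'a')
  sorted[1] = 1DbbaDDa$aab2bD  (last char: 'D')
  sorted[2] = 2bD1DbbaDDa$aab  (last char: 'b')
  sorted[3] = D1DbbaDDa$aab2b  (last char: 'b')
  sorted[4] = DDa$aab2bD1Dbba  (last char: 'a')
  sorted[5] = Da$aab2bD1DbbaD  (last char: 'D')
  sorted[6] = DbbaDDa$aab2bD1  (last char: '1')
  sorted[7] = a$aab2bD1DbbaDD  (last char: 'D')
  sorted[8] = aDDa$aab2bD1Dbb  (last char: 'b')
  sorted[9] = aab2bD1DbbaDDa$  (last char: '$')
  sorted[10] = ab2bD1DbbaDDa$a  (last char: 'a')
  sorted[11] = b2bD1DbbaDDa$aa  (last char: 'a')
  sorted[12] = bD1DbbaDDa$aab2  (last char: '2')
  sorted[13] = baDDa$aab2bD1Db  (last char: 'b')
  sorted[14] = bbaDDa$aab2bD1D  (last char: 'D')
Last column: aDbbaD1Db$aa2bD
Original string S is at sorted index 9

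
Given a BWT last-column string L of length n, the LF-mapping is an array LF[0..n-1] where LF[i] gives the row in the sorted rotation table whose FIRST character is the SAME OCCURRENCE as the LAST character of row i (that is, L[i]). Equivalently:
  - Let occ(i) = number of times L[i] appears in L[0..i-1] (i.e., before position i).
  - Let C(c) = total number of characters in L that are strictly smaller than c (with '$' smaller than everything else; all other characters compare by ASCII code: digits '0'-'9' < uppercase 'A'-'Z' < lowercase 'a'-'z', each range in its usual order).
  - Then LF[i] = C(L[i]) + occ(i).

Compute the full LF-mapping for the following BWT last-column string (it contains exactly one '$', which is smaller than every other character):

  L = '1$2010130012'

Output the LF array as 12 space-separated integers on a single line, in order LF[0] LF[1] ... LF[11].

Char counts: '$':1, '0':4, '1':4, '2':2, '3':1
C (first-col start): C('$')=0, C('0')=1, C('1')=5, C('2')=9, C('3')=11
L[0]='1': occ=0, LF[0]=C('1')+0=5+0=5
L[1]='$': occ=0, LF[1]=C('$')+0=0+0=0
L[2]='2': occ=0, LF[2]=C('2')+0=9+0=9
L[3]='0': occ=0, LF[3]=C('0')+0=1+0=1
L[4]='1': occ=1, LF[4]=C('1')+1=5+1=6
L[5]='0': occ=1, LF[5]=C('0')+1=1+1=2
L[6]='1': occ=2, LF[6]=C('1')+2=5+2=7
L[7]='3': occ=0, LF[7]=C('3')+0=11+0=11
L[8]='0': occ=2, LF[8]=C('0')+2=1+2=3
L[9]='0': occ=3, LF[9]=C('0')+3=1+3=4
L[10]='1': occ=3, LF[10]=C('1')+3=5+3=8
L[11]='2': occ=1, LF[11]=C('2')+1=9+1=10

Answer: 5 0 9 1 6 2 7 11 3 4 8 10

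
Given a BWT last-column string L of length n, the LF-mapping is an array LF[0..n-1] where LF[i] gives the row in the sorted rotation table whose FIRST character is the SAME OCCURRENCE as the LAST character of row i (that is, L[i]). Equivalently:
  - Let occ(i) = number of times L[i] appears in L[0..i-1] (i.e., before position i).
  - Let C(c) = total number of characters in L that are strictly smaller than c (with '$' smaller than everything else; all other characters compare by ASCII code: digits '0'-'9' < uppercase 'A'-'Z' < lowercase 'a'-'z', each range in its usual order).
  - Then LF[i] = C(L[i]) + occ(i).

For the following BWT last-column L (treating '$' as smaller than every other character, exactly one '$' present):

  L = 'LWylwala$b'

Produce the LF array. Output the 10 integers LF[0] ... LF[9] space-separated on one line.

Answer: 1 2 9 6 8 3 7 4 0 5

Derivation:
Char counts: '$':1, 'L':1, 'W':1, 'a':2, 'b':1, 'l':2, 'w':1, 'y':1
C (first-col start): C('$')=0, C('L')=1, C('W')=2, C('a')=3, C('b')=5, C('l')=6, C('w')=8, C('y')=9
L[0]='L': occ=0, LF[0]=C('L')+0=1+0=1
L[1]='W': occ=0, LF[1]=C('W')+0=2+0=2
L[2]='y': occ=0, LF[2]=C('y')+0=9+0=9
L[3]='l': occ=0, LF[3]=C('l')+0=6+0=6
L[4]='w': occ=0, LF[4]=C('w')+0=8+0=8
L[5]='a': occ=0, LF[5]=C('a')+0=3+0=3
L[6]='l': occ=1, LF[6]=C('l')+1=6+1=7
L[7]='a': occ=1, LF[7]=C('a')+1=3+1=4
L[8]='$': occ=0, LF[8]=C('$')+0=0+0=0
L[9]='b': occ=0, LF[9]=C('b')+0=5+0=5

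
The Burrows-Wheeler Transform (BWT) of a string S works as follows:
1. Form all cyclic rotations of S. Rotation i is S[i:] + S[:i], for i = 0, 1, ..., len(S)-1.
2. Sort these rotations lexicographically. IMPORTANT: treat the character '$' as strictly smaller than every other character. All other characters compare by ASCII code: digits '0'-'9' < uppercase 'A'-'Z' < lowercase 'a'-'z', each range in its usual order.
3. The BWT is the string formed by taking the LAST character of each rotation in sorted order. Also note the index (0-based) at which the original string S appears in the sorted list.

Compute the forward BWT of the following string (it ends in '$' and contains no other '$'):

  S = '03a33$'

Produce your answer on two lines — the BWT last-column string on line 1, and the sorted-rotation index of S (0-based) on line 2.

All 6 rotations (rotation i = S[i:]+S[:i]):
  rot[0] = 03a33$
  rot[1] = 3a33$0
  rot[2] = a33$03
  rot[3] = 33$03a
  rot[4] = 3$03a3
  rot[5] = $03a33
Sorted (with $ < everything):
  sorted[0] = $03a33  (last char: '3')
  sorted[1] = 03a33$  (last char: '$')
  sorted[2] = 3$03a3  (last char: '3')
  sorted[3] = 33$03a  (last char: 'a')
  sorted[4] = 3a33$0  (last char: '0')
  sorted[5] = a33$03  (last char: '3')
Last column: 3$3a03
Original string S is at sorted index 1

Answer: 3$3a03
1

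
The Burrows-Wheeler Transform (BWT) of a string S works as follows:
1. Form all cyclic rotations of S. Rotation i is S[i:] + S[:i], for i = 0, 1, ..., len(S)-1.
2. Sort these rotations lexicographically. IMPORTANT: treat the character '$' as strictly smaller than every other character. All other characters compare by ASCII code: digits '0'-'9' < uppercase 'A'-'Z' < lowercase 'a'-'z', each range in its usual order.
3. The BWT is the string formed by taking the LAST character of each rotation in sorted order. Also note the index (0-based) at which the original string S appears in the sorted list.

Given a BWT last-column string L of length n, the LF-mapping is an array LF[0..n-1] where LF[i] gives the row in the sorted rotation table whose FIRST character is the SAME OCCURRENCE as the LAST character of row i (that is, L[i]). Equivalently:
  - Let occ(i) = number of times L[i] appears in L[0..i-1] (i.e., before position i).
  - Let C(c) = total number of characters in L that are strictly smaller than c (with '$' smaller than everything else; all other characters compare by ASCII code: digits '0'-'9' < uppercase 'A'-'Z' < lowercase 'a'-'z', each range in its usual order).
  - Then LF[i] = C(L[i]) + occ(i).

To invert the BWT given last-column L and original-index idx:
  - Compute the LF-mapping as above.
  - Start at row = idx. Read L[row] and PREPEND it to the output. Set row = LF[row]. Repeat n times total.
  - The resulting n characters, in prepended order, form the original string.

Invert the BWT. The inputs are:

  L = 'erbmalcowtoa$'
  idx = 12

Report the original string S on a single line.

LF mapping: 5 10 3 7 1 6 4 8 12 11 9 2 0
Walk LF starting at row 12, prepending L[row]:
  step 1: row=12, L[12]='$', prepend. Next row=LF[12]=0
  step 2: row=0, L[0]='e', prepend. Next row=LF[0]=5
  step 3: row=5, L[5]='l', prepend. Next row=LF[5]=6
  step 4: row=6, L[6]='c', prepend. Next row=LF[6]=4
  step 5: row=4, L[4]='a', prepend. Next row=LF[4]=1
  step 6: row=1, L[1]='r', prepend. Next row=LF[1]=10
  step 7: row=10, L[10]='o', prepend. Next row=LF[10]=9
  step 8: row=9, L[9]='t', prepend. Next row=LF[9]=11
  step 9: row=11, L[11]='a', prepend. Next row=LF[11]=2
  step 10: row=2, L[2]='b', prepend. Next row=LF[2]=3
  step 11: row=3, L[3]='m', prepend. Next row=LF[3]=7
  step 12: row=7, L[7]='o', prepend. Next row=LF[7]=8
  step 13: row=8, L[8]='w', prepend. Next row=LF[8]=12
Reversed output: wombatoracle$

Answer: wombatoracle$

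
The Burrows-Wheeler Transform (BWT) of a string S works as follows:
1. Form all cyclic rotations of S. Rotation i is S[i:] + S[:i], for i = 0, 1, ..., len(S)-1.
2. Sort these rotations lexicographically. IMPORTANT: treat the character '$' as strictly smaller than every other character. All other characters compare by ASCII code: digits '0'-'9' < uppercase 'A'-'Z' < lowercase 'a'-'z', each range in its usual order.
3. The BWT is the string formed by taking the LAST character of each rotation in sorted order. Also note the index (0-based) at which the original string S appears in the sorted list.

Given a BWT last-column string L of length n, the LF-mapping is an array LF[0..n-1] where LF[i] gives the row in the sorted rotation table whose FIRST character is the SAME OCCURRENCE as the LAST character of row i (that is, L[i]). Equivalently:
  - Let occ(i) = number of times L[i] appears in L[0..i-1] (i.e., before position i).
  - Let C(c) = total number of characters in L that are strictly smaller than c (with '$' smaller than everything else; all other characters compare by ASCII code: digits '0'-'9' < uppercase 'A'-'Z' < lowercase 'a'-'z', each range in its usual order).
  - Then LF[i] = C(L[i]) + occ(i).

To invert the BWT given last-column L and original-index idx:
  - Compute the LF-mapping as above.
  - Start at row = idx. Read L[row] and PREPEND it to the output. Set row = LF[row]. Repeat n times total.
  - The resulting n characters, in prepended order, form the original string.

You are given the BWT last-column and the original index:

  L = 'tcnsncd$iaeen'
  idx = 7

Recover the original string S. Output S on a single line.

LF mapping: 12 2 8 11 9 3 4 0 7 1 5 6 10
Walk LF starting at row 7, prepending L[row]:
  step 1: row=7, L[7]='$', prepend. Next row=LF[7]=0
  step 2: row=0, L[0]='t', prepend. Next row=LF[0]=12
  step 3: row=12, L[12]='n', prepend. Next row=LF[12]=10
  step 4: row=10, L[10]='e', prepend. Next row=LF[10]=5
  step 5: row=5, L[5]='c', prepend. Next row=LF[5]=3
  step 6: row=3, L[3]='s', prepend. Next row=LF[3]=11
  step 7: row=11, L[11]='e', prepend. Next row=LF[11]=6
  step 8: row=6, L[6]='d', prepend. Next row=LF[6]=4
  step 9: row=4, L[4]='n', prepend. Next row=LF[4]=9
  step 10: row=9, L[9]='a', prepend. Next row=LF[9]=1
  step 11: row=1, L[1]='c', prepend. Next row=LF[1]=2
  step 12: row=2, L[2]='n', prepend. Next row=LF[2]=8
  step 13: row=8, L[8]='i', prepend. Next row=LF[8]=7
Reversed output: incandescent$

Answer: incandescent$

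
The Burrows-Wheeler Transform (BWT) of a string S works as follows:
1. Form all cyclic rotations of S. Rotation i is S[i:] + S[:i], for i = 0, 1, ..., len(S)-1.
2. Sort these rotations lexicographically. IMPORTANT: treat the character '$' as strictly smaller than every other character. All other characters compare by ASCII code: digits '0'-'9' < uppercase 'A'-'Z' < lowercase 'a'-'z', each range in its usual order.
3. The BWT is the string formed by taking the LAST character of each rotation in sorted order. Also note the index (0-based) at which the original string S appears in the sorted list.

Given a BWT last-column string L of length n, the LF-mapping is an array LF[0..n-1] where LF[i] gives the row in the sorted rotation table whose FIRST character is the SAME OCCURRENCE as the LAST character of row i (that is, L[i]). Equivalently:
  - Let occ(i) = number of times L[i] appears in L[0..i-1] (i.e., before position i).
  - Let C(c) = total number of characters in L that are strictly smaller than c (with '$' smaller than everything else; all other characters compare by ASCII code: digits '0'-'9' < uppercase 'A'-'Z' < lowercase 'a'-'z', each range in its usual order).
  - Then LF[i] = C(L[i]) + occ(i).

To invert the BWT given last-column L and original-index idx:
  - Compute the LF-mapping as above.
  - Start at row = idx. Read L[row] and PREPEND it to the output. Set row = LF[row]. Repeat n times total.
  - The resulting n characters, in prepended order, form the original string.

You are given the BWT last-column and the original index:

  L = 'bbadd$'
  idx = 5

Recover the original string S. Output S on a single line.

Answer: ddbab$

Derivation:
LF mapping: 2 3 1 4 5 0
Walk LF starting at row 5, prepending L[row]:
  step 1: row=5, L[5]='$', prepend. Next row=LF[5]=0
  step 2: row=0, L[0]='b', prepend. Next row=LF[0]=2
  step 3: row=2, L[2]='a', prepend. Next row=LF[2]=1
  step 4: row=1, L[1]='b', prepend. Next row=LF[1]=3
  step 5: row=3, L[3]='d', prepend. Next row=LF[3]=4
  step 6: row=4, L[4]='d', prepend. Next row=LF[4]=5
Reversed output: ddbab$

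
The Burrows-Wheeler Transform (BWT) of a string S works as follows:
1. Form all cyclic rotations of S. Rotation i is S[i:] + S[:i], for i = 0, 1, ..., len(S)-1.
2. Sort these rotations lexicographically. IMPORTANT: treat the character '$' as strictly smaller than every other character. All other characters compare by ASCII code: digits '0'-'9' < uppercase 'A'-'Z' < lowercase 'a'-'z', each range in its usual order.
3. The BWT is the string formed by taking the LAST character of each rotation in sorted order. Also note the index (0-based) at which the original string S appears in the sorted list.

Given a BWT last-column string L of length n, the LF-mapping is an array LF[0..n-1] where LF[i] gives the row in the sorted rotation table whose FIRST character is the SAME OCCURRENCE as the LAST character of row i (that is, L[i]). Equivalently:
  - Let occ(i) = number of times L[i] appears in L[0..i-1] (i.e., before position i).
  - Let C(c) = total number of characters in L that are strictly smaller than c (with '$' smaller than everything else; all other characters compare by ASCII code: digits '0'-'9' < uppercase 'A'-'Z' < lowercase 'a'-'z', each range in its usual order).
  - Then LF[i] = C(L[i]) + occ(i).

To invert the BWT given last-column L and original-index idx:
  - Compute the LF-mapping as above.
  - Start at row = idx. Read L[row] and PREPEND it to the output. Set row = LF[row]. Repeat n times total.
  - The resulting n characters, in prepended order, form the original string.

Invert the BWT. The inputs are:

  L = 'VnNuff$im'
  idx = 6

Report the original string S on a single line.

Answer: muffinNV$

Derivation:
LF mapping: 2 7 1 8 3 4 0 5 6
Walk LF starting at row 6, prepending L[row]:
  step 1: row=6, L[6]='$', prepend. Next row=LF[6]=0
  step 2: row=0, L[0]='V', prepend. Next row=LF[0]=2
  step 3: row=2, L[2]='N', prepend. Next row=LF[2]=1
  step 4: row=1, L[1]='n', prepend. Next row=LF[1]=7
  step 5: row=7, L[7]='i', prepend. Next row=LF[7]=5
  step 6: row=5, L[5]='f', prepend. Next row=LF[5]=4
  step 7: row=4, L[4]='f', prepend. Next row=LF[4]=3
  step 8: row=3, L[3]='u', prepend. Next row=LF[3]=8
  step 9: row=8, L[8]='m', prepend. Next row=LF[8]=6
Reversed output: muffinNV$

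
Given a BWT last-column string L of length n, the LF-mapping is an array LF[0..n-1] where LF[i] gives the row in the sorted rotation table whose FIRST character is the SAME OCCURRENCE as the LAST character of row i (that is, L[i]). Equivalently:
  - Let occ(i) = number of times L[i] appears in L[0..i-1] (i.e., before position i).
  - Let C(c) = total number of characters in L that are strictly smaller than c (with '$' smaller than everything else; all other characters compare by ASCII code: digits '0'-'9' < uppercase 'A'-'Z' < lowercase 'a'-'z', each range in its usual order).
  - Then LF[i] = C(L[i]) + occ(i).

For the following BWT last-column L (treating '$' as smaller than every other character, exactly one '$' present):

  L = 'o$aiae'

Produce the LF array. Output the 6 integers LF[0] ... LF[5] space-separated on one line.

Char counts: '$':1, 'a':2, 'e':1, 'i':1, 'o':1
C (first-col start): C('$')=0, C('a')=1, C('e')=3, C('i')=4, C('o')=5
L[0]='o': occ=0, LF[0]=C('o')+0=5+0=5
L[1]='$': occ=0, LF[1]=C('$')+0=0+0=0
L[2]='a': occ=0, LF[2]=C('a')+0=1+0=1
L[3]='i': occ=0, LF[3]=C('i')+0=4+0=4
L[4]='a': occ=1, LF[4]=C('a')+1=1+1=2
L[5]='e': occ=0, LF[5]=C('e')+0=3+0=3

Answer: 5 0 1 4 2 3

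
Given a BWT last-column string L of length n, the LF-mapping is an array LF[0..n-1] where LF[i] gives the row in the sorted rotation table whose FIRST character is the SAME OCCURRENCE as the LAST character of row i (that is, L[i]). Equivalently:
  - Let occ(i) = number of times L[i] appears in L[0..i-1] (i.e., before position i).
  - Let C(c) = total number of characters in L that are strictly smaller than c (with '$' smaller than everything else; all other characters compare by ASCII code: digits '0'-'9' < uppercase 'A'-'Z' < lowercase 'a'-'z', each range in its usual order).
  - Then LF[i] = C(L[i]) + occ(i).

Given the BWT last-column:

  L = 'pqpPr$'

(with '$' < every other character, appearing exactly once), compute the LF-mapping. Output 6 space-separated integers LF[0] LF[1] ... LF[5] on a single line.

Answer: 2 4 3 1 5 0

Derivation:
Char counts: '$':1, 'P':1, 'p':2, 'q':1, 'r':1
C (first-col start): C('$')=0, C('P')=1, C('p')=2, C('q')=4, C('r')=5
L[0]='p': occ=0, LF[0]=C('p')+0=2+0=2
L[1]='q': occ=0, LF[1]=C('q')+0=4+0=4
L[2]='p': occ=1, LF[2]=C('p')+1=2+1=3
L[3]='P': occ=0, LF[3]=C('P')+0=1+0=1
L[4]='r': occ=0, LF[4]=C('r')+0=5+0=5
L[5]='$': occ=0, LF[5]=C('$')+0=0+0=0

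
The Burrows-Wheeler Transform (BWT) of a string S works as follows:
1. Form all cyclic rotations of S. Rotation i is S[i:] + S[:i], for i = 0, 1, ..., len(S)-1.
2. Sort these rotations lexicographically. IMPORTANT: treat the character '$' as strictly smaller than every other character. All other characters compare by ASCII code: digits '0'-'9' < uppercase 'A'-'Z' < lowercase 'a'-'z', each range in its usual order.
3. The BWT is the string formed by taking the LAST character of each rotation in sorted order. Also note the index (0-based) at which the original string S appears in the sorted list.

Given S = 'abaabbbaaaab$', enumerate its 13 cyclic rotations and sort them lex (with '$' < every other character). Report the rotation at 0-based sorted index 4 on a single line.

Answer: aabbbaaaab$ab

Derivation:
All 13 rotations (rotation i = S[i:]+S[:i]):
  rot[0] = abaabbbaaaab$
  rot[1] = baabbbaaaab$a
  rot[2] = aabbbaaaab$ab
  rot[3] = abbbaaaab$aba
  rot[4] = bbbaaaab$abaa
  rot[5] = bbaaaab$abaab
  rot[6] = baaaab$abaabb
  rot[7] = aaaab$abaabbb
  rot[8] = aaab$abaabbba
  rot[9] = aab$abaabbbaa
  rot[10] = ab$abaabbbaaa
  rot[11] = b$abaabbbaaaa
  rot[12] = $abaabbbaaaab
Sorted (with $ < everything):
  sorted[0] = $abaabbbaaaab
  sorted[1] = aaaab$abaabbb
  sorted[2] = aaab$abaabbba
  sorted[3] = aab$abaabbbaa
  sorted[4] = aabbbaaaab$ab
  sorted[5] = ab$abaabbbaaa
  sorted[6] = abaabbbaaaab$
  sorted[7] = abbbaaaab$aba
  sorted[8] = b$abaabbbaaaa
  sorted[9] = baaaab$abaabb
  sorted[10] = baabbbaaaab$a
  sorted[11] = bbaaaab$abaab
  sorted[12] = bbbaaaab$abaa
sorted[4] = aabbbaaaab$ab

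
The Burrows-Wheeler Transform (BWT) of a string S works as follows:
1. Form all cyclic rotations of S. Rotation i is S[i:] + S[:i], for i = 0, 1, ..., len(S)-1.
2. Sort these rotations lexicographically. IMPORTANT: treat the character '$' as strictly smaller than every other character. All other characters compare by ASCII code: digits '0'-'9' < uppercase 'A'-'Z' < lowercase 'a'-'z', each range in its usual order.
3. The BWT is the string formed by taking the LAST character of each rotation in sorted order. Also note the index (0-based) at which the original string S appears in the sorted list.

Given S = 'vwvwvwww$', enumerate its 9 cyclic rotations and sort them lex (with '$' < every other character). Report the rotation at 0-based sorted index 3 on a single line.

All 9 rotations (rotation i = S[i:]+S[:i]):
  rot[0] = vwvwvwww$
  rot[1] = wvwvwww$v
  rot[2] = vwvwww$vw
  rot[3] = wvwww$vwv
  rot[4] = vwww$vwvw
  rot[5] = www$vwvwv
  rot[6] = ww$vwvwvw
  rot[7] = w$vwvwvww
  rot[8] = $vwvwvwww
Sorted (with $ < everything):
  sorted[0] = $vwvwvwww
  sorted[1] = vwvwvwww$
  sorted[2] = vwvwww$vw
  sorted[3] = vwww$vwvw
  sorted[4] = w$vwvwvww
  sorted[5] = wvwvwww$v
  sorted[6] = wvwww$vwv
  sorted[7] = ww$vwvwvw
  sorted[8] = www$vwvwv
sorted[3] = vwww$vwvw

Answer: vwww$vwvw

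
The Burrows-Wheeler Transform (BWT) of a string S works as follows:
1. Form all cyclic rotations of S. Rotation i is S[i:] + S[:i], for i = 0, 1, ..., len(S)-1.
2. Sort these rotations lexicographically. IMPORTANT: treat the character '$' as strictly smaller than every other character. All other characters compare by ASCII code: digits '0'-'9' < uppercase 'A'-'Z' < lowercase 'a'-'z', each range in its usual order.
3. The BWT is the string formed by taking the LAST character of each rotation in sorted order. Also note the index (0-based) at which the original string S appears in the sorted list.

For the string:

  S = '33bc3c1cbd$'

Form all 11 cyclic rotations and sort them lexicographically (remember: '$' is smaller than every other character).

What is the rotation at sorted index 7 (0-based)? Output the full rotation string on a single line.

Answer: c1cbd$33bc3

Derivation:
All 11 rotations (rotation i = S[i:]+S[:i]):
  rot[0] = 33bc3c1cbd$
  rot[1] = 3bc3c1cbd$3
  rot[2] = bc3c1cbd$33
  rot[3] = c3c1cbd$33b
  rot[4] = 3c1cbd$33bc
  rot[5] = c1cbd$33bc3
  rot[6] = 1cbd$33bc3c
  rot[7] = cbd$33bc3c1
  rot[8] = bd$33bc3c1c
  rot[9] = d$33bc3c1cb
  rot[10] = $33bc3c1cbd
Sorted (with $ < everything):
  sorted[0] = $33bc3c1cbd
  sorted[1] = 1cbd$33bc3c
  sorted[2] = 33bc3c1cbd$
  sorted[3] = 3bc3c1cbd$3
  sorted[4] = 3c1cbd$33bc
  sorted[5] = bc3c1cbd$33
  sorted[6] = bd$33bc3c1c
  sorted[7] = c1cbd$33bc3
  sorted[8] = c3c1cbd$33b
  sorted[9] = cbd$33bc3c1
  sorted[10] = d$33bc3c1cb
sorted[7] = c1cbd$33bc3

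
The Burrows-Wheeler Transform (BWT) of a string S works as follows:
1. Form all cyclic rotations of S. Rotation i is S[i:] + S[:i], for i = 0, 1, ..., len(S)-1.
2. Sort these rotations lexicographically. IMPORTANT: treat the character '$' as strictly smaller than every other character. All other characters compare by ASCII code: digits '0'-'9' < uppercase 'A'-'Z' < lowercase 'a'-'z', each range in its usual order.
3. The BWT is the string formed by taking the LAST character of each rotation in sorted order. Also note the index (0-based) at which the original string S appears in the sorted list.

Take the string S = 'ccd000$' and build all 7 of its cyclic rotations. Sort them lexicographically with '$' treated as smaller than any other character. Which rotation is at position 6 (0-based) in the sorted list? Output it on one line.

Answer: d000$cc

Derivation:
All 7 rotations (rotation i = S[i:]+S[:i]):
  rot[0] = ccd000$
  rot[1] = cd000$c
  rot[2] = d000$cc
  rot[3] = 000$ccd
  rot[4] = 00$ccd0
  rot[5] = 0$ccd00
  rot[6] = $ccd000
Sorted (with $ < everything):
  sorted[0] = $ccd000
  sorted[1] = 0$ccd00
  sorted[2] = 00$ccd0
  sorted[3] = 000$ccd
  sorted[4] = ccd000$
  sorted[5] = cd000$c
  sorted[6] = d000$cc
sorted[6] = d000$cc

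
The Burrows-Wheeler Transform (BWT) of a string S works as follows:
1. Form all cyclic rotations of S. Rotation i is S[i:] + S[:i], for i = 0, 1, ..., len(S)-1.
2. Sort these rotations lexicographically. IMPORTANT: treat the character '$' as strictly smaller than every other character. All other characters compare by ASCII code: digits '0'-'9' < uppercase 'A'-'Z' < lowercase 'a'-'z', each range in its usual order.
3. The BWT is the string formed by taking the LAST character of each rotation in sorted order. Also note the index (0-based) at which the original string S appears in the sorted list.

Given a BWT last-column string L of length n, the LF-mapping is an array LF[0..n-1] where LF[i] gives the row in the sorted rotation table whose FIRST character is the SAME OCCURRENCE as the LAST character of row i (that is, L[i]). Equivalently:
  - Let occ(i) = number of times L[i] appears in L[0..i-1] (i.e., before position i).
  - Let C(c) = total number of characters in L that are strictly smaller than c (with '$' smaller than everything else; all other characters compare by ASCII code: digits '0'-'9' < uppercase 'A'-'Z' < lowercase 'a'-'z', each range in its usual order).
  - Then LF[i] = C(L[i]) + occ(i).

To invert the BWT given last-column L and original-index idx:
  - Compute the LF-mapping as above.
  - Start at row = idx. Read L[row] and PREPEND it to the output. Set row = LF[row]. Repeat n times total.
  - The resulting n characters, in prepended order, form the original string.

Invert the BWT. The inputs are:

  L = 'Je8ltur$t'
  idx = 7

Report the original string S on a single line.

LF mapping: 2 3 1 4 6 8 5 0 7
Walk LF starting at row 7, prepending L[row]:
  step 1: row=7, L[7]='$', prepend. Next row=LF[7]=0
  step 2: row=0, L[0]='J', prepend. Next row=LF[0]=2
  step 3: row=2, L[2]='8', prepend. Next row=LF[2]=1
  step 4: row=1, L[1]='e', prepend. Next row=LF[1]=3
  step 5: row=3, L[3]='l', prepend. Next row=LF[3]=4
  step 6: row=4, L[4]='t', prepend. Next row=LF[4]=6
  step 7: row=6, L[6]='r', prepend. Next row=LF[6]=5
  step 8: row=5, L[5]='u', prepend. Next row=LF[5]=8
  step 9: row=8, L[8]='t', prepend. Next row=LF[8]=7
Reversed output: turtle8J$

Answer: turtle8J$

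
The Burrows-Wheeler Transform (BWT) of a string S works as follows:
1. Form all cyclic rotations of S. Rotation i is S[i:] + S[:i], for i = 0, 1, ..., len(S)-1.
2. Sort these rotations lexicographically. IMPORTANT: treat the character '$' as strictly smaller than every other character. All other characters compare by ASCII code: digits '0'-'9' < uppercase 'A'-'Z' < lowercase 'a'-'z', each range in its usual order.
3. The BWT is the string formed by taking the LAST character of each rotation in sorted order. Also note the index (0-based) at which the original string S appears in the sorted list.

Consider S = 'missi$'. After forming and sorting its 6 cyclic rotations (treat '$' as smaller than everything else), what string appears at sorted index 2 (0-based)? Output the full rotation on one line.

All 6 rotations (rotation i = S[i:]+S[:i]):
  rot[0] = missi$
  rot[1] = issi$m
  rot[2] = ssi$mi
  rot[3] = si$mis
  rot[4] = i$miss
  rot[5] = $missi
Sorted (with $ < everything):
  sorted[0] = $missi
  sorted[1] = i$miss
  sorted[2] = issi$m
  sorted[3] = missi$
  sorted[4] = si$mis
  sorted[5] = ssi$mi
sorted[2] = issi$m

Answer: issi$m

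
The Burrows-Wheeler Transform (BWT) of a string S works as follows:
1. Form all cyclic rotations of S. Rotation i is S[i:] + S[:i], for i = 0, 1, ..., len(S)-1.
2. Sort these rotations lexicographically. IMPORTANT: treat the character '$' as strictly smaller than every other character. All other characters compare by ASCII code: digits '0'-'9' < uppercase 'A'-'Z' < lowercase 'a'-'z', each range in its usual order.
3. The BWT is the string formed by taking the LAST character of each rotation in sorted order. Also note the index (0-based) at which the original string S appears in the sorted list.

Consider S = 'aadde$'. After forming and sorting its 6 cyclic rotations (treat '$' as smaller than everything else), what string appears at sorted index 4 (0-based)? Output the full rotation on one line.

Answer: de$aad

Derivation:
All 6 rotations (rotation i = S[i:]+S[:i]):
  rot[0] = aadde$
  rot[1] = adde$a
  rot[2] = dde$aa
  rot[3] = de$aad
  rot[4] = e$aadd
  rot[5] = $aadde
Sorted (with $ < everything):
  sorted[0] = $aadde
  sorted[1] = aadde$
  sorted[2] = adde$a
  sorted[3] = dde$aa
  sorted[4] = de$aad
  sorted[5] = e$aadd
sorted[4] = de$aad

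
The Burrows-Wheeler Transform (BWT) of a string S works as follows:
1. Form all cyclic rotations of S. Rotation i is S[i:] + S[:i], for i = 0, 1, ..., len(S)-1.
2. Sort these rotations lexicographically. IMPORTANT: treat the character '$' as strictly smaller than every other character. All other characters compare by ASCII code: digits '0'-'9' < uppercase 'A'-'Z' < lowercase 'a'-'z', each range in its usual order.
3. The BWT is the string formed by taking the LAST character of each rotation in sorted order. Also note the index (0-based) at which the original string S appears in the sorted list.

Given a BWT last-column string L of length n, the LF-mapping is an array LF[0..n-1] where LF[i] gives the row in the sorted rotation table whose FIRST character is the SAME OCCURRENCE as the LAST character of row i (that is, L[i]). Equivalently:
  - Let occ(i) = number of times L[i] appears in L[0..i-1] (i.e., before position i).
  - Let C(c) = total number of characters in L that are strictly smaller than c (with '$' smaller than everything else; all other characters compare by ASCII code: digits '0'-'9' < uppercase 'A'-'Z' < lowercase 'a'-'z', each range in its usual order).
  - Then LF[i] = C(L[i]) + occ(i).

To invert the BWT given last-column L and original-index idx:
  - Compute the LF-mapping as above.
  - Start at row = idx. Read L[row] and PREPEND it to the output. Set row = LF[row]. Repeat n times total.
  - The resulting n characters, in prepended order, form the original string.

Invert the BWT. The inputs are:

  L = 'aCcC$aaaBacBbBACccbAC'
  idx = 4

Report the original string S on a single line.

LF mapping: 10 6 17 7 0 11 12 13 3 14 18 4 15 5 1 8 19 20 16 2 9
Walk LF starting at row 4, prepending L[row]:
  step 1: row=4, L[4]='$', prepend. Next row=LF[4]=0
  step 2: row=0, L[0]='a', prepend. Next row=LF[0]=10
  step 3: row=10, L[10]='c', prepend. Next row=LF[10]=18
  step 4: row=18, L[18]='b', prepend. Next row=LF[18]=16
  step 5: row=16, L[16]='c', prepend. Next row=LF[16]=19
  step 6: row=19, L[19]='A', prepend. Next row=LF[19]=2
  step 7: row=2, L[2]='c', prepend. Next row=LF[2]=17
  step 8: row=17, L[17]='c', prepend. Next row=LF[17]=20
  step 9: row=20, L[20]='C', prepend. Next row=LF[20]=9
  step 10: row=9, L[9]='a', prepend. Next row=LF[9]=14
  step 11: row=14, L[14]='A', prepend. Next row=LF[14]=1
  step 12: row=1, L[1]='C', prepend. Next row=LF[1]=6
  step 13: row=6, L[6]='a', prepend. Next row=LF[6]=12
  step 14: row=12, L[12]='b', prepend. Next row=LF[12]=15
  step 15: row=15, L[15]='C', prepend. Next row=LF[15]=8
  step 16: row=8, L[8]='B', prepend. Next row=LF[8]=3
  step 17: row=3, L[3]='C', prepend. Next row=LF[3]=7
  step 18: row=7, L[7]='a', prepend. Next row=LF[7]=13
  step 19: row=13, L[13]='B', prepend. Next row=LF[13]=5
  step 20: row=5, L[5]='a', prepend. Next row=LF[5]=11
  step 21: row=11, L[11]='B', prepend. Next row=LF[11]=4
Reversed output: BaBaCBCbaCAaCccAcbca$

Answer: BaBaCBCbaCAaCccAcbca$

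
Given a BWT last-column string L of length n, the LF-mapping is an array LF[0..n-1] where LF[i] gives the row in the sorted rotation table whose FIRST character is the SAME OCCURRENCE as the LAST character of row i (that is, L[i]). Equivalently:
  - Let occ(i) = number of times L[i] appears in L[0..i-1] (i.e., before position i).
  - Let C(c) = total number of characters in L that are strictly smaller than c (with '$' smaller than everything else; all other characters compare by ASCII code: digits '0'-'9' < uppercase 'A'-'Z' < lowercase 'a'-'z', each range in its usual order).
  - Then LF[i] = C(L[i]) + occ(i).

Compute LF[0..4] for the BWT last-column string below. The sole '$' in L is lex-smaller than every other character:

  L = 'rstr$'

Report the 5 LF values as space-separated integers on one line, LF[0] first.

Char counts: '$':1, 'r':2, 's':1, 't':1
C (first-col start): C('$')=0, C('r')=1, C('s')=3, C('t')=4
L[0]='r': occ=0, LF[0]=C('r')+0=1+0=1
L[1]='s': occ=0, LF[1]=C('s')+0=3+0=3
L[2]='t': occ=0, LF[2]=C('t')+0=4+0=4
L[3]='r': occ=1, LF[3]=C('r')+1=1+1=2
L[4]='$': occ=0, LF[4]=C('$')+0=0+0=0

Answer: 1 3 4 2 0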